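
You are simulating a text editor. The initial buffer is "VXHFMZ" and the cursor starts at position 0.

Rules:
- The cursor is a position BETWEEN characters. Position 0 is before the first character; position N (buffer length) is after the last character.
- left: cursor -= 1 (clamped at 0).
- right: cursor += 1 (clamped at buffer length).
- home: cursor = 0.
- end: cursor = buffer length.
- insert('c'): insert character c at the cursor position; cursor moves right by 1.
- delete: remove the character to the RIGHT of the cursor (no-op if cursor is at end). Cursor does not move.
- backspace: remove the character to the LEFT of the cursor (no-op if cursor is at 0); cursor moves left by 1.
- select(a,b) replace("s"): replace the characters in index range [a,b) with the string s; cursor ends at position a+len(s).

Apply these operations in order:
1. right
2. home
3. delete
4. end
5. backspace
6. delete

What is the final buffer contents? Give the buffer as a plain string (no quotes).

Answer: XHFM

Derivation:
After op 1 (right): buf='VXHFMZ' cursor=1
After op 2 (home): buf='VXHFMZ' cursor=0
After op 3 (delete): buf='XHFMZ' cursor=0
After op 4 (end): buf='XHFMZ' cursor=5
After op 5 (backspace): buf='XHFM' cursor=4
After op 6 (delete): buf='XHFM' cursor=4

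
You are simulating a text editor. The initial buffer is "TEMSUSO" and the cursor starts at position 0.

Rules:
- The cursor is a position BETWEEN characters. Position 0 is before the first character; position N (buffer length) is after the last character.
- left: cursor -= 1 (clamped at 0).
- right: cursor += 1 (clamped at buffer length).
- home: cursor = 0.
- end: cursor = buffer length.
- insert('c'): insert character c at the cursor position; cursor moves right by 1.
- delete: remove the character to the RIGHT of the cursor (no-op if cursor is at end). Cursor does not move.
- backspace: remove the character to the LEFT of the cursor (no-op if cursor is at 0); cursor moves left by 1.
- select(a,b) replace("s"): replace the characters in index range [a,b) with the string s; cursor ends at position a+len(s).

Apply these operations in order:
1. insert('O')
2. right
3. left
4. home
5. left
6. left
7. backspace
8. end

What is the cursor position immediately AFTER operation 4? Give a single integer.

Answer: 0

Derivation:
After op 1 (insert('O')): buf='OTEMSUSO' cursor=1
After op 2 (right): buf='OTEMSUSO' cursor=2
After op 3 (left): buf='OTEMSUSO' cursor=1
After op 4 (home): buf='OTEMSUSO' cursor=0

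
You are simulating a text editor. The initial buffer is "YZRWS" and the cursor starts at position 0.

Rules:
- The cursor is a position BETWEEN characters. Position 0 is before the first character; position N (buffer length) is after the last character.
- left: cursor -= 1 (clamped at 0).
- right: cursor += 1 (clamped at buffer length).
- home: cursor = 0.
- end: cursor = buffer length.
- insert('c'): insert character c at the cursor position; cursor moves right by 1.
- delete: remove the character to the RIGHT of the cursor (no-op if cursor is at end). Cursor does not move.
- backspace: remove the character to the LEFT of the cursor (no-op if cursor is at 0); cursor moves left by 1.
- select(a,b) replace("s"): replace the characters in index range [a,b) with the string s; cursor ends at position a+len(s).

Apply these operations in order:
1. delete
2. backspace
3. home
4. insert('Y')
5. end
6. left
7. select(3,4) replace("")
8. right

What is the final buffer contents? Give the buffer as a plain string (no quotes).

After op 1 (delete): buf='ZRWS' cursor=0
After op 2 (backspace): buf='ZRWS' cursor=0
After op 3 (home): buf='ZRWS' cursor=0
After op 4 (insert('Y')): buf='YZRWS' cursor=1
After op 5 (end): buf='YZRWS' cursor=5
After op 6 (left): buf='YZRWS' cursor=4
After op 7 (select(3,4) replace("")): buf='YZRS' cursor=3
After op 8 (right): buf='YZRS' cursor=4

Answer: YZRS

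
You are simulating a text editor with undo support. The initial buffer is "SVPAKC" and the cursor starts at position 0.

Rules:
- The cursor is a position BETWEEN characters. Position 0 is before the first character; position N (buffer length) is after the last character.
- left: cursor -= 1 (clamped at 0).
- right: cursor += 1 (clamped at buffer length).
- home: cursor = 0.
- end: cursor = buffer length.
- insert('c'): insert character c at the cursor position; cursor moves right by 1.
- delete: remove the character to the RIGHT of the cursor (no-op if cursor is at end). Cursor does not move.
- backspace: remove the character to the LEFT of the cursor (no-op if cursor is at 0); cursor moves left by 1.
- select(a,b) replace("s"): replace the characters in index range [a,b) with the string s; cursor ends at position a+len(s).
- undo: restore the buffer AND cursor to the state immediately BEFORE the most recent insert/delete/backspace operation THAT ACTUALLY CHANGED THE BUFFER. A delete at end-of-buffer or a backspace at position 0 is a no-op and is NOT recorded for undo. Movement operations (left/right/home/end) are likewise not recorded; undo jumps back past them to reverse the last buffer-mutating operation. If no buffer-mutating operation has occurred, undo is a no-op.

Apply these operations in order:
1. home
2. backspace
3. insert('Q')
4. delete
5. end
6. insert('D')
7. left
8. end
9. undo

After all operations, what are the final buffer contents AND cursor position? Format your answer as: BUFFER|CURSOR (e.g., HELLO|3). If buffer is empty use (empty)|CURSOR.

Answer: QVPAKC|6

Derivation:
After op 1 (home): buf='SVPAKC' cursor=0
After op 2 (backspace): buf='SVPAKC' cursor=0
After op 3 (insert('Q')): buf='QSVPAKC' cursor=1
After op 4 (delete): buf='QVPAKC' cursor=1
After op 5 (end): buf='QVPAKC' cursor=6
After op 6 (insert('D')): buf='QVPAKCD' cursor=7
After op 7 (left): buf='QVPAKCD' cursor=6
After op 8 (end): buf='QVPAKCD' cursor=7
After op 9 (undo): buf='QVPAKC' cursor=6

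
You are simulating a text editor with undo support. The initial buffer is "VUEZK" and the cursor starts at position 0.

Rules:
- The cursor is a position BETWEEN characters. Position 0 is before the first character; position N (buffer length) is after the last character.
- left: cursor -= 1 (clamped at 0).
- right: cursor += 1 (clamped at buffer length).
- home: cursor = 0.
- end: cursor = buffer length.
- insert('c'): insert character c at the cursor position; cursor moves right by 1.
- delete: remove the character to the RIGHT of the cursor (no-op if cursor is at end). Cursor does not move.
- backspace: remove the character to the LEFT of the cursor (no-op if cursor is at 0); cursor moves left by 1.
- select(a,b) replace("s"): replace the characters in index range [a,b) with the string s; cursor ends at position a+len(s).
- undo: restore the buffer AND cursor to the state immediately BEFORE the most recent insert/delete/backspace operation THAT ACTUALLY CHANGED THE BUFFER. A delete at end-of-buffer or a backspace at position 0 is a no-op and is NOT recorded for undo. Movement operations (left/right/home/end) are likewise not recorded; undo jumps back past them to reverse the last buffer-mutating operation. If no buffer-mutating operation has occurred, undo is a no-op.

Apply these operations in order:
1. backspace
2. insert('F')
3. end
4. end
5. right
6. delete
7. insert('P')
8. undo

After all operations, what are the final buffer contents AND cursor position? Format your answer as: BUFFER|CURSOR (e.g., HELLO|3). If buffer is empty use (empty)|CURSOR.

After op 1 (backspace): buf='VUEZK' cursor=0
After op 2 (insert('F')): buf='FVUEZK' cursor=1
After op 3 (end): buf='FVUEZK' cursor=6
After op 4 (end): buf='FVUEZK' cursor=6
After op 5 (right): buf='FVUEZK' cursor=6
After op 6 (delete): buf='FVUEZK' cursor=6
After op 7 (insert('P')): buf='FVUEZKP' cursor=7
After op 8 (undo): buf='FVUEZK' cursor=6

Answer: FVUEZK|6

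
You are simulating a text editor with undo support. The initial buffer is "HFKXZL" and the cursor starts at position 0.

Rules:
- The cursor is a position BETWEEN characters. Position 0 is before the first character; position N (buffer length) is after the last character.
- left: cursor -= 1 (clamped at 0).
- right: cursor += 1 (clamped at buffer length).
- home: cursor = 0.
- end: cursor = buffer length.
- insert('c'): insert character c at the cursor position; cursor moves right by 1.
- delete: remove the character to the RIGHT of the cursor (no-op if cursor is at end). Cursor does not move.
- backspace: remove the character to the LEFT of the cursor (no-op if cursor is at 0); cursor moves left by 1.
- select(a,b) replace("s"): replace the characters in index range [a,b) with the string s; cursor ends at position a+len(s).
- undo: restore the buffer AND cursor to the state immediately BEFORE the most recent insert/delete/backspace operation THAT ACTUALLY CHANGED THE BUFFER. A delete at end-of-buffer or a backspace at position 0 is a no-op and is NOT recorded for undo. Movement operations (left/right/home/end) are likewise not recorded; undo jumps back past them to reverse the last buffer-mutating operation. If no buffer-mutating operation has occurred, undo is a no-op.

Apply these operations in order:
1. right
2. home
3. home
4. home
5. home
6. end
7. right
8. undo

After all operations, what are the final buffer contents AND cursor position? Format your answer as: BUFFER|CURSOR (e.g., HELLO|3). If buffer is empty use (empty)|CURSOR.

After op 1 (right): buf='HFKXZL' cursor=1
After op 2 (home): buf='HFKXZL' cursor=0
After op 3 (home): buf='HFKXZL' cursor=0
After op 4 (home): buf='HFKXZL' cursor=0
After op 5 (home): buf='HFKXZL' cursor=0
After op 6 (end): buf='HFKXZL' cursor=6
After op 7 (right): buf='HFKXZL' cursor=6
After op 8 (undo): buf='HFKXZL' cursor=6

Answer: HFKXZL|6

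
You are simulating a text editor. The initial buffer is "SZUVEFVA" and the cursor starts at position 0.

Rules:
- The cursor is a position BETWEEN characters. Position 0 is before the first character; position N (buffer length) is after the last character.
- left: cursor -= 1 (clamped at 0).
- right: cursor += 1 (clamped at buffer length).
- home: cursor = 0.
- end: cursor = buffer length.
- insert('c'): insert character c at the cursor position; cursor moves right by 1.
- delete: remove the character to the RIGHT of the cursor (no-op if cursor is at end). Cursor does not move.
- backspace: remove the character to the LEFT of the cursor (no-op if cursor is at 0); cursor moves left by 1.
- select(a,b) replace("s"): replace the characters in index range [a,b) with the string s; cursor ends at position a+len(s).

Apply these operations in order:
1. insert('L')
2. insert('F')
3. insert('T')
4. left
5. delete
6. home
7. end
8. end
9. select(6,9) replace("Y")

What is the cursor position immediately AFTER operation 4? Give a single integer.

After op 1 (insert('L')): buf='LSZUVEFVA' cursor=1
After op 2 (insert('F')): buf='LFSZUVEFVA' cursor=2
After op 3 (insert('T')): buf='LFTSZUVEFVA' cursor=3
After op 4 (left): buf='LFTSZUVEFVA' cursor=2

Answer: 2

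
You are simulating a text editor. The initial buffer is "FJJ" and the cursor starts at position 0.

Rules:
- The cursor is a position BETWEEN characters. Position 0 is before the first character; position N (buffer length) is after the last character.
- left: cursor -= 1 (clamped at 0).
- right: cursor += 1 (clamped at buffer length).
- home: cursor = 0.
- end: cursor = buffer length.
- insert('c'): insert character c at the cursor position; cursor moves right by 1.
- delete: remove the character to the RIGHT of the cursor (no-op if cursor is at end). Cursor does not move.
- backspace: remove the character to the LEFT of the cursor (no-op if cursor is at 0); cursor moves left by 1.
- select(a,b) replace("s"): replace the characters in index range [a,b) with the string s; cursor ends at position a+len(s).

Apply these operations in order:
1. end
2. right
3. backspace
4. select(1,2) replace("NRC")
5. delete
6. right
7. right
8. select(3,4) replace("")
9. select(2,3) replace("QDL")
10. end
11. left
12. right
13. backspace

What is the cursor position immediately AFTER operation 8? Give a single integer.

After op 1 (end): buf='FJJ' cursor=3
After op 2 (right): buf='FJJ' cursor=3
After op 3 (backspace): buf='FJ' cursor=2
After op 4 (select(1,2) replace("NRC")): buf='FNRC' cursor=4
After op 5 (delete): buf='FNRC' cursor=4
After op 6 (right): buf='FNRC' cursor=4
After op 7 (right): buf='FNRC' cursor=4
After op 8 (select(3,4) replace("")): buf='FNR' cursor=3

Answer: 3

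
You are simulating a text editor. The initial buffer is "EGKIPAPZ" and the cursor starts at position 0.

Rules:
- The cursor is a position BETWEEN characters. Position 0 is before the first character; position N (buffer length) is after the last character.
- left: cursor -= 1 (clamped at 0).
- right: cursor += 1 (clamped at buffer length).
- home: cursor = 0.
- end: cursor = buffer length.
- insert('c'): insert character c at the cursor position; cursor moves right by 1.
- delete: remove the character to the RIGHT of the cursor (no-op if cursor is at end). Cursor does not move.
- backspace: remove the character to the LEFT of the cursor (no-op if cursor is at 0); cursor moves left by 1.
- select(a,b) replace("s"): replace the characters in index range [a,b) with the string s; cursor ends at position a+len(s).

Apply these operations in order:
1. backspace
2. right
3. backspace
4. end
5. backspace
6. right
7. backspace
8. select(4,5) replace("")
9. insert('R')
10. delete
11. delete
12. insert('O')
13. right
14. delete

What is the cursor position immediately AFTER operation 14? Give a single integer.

Answer: 6

Derivation:
After op 1 (backspace): buf='EGKIPAPZ' cursor=0
After op 2 (right): buf='EGKIPAPZ' cursor=1
After op 3 (backspace): buf='GKIPAPZ' cursor=0
After op 4 (end): buf='GKIPAPZ' cursor=7
After op 5 (backspace): buf='GKIPAP' cursor=6
After op 6 (right): buf='GKIPAP' cursor=6
After op 7 (backspace): buf='GKIPA' cursor=5
After op 8 (select(4,5) replace("")): buf='GKIP' cursor=4
After op 9 (insert('R')): buf='GKIPR' cursor=5
After op 10 (delete): buf='GKIPR' cursor=5
After op 11 (delete): buf='GKIPR' cursor=5
After op 12 (insert('O')): buf='GKIPRO' cursor=6
After op 13 (right): buf='GKIPRO' cursor=6
After op 14 (delete): buf='GKIPRO' cursor=6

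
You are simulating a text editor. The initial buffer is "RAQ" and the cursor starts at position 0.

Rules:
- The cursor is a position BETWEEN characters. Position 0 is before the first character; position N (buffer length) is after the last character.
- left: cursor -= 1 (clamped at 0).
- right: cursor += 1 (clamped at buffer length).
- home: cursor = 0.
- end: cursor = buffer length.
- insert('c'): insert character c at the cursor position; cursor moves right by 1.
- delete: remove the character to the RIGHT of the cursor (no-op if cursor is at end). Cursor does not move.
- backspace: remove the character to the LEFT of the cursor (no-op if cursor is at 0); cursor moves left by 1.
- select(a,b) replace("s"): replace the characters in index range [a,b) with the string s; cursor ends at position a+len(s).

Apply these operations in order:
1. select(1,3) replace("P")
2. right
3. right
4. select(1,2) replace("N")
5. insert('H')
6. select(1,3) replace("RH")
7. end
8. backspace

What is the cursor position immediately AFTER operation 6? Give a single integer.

Answer: 3

Derivation:
After op 1 (select(1,3) replace("P")): buf='RP' cursor=2
After op 2 (right): buf='RP' cursor=2
After op 3 (right): buf='RP' cursor=2
After op 4 (select(1,2) replace("N")): buf='RN' cursor=2
After op 5 (insert('H')): buf='RNH' cursor=3
After op 6 (select(1,3) replace("RH")): buf='RRH' cursor=3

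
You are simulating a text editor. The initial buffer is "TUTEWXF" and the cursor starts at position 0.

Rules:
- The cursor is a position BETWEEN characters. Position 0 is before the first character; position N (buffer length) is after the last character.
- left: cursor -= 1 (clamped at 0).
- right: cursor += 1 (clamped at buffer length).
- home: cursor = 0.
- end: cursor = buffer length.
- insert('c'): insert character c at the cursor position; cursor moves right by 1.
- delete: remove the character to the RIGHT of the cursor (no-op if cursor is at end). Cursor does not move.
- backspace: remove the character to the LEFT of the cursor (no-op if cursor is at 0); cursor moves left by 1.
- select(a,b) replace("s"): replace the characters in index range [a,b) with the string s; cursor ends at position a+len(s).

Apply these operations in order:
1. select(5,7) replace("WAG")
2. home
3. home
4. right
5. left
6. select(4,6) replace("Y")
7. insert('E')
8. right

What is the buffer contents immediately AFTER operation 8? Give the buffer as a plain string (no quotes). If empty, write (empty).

Answer: TUTEYEAG

Derivation:
After op 1 (select(5,7) replace("WAG")): buf='TUTEWWAG' cursor=8
After op 2 (home): buf='TUTEWWAG' cursor=0
After op 3 (home): buf='TUTEWWAG' cursor=0
After op 4 (right): buf='TUTEWWAG' cursor=1
After op 5 (left): buf='TUTEWWAG' cursor=0
After op 6 (select(4,6) replace("Y")): buf='TUTEYAG' cursor=5
After op 7 (insert('E')): buf='TUTEYEAG' cursor=6
After op 8 (right): buf='TUTEYEAG' cursor=7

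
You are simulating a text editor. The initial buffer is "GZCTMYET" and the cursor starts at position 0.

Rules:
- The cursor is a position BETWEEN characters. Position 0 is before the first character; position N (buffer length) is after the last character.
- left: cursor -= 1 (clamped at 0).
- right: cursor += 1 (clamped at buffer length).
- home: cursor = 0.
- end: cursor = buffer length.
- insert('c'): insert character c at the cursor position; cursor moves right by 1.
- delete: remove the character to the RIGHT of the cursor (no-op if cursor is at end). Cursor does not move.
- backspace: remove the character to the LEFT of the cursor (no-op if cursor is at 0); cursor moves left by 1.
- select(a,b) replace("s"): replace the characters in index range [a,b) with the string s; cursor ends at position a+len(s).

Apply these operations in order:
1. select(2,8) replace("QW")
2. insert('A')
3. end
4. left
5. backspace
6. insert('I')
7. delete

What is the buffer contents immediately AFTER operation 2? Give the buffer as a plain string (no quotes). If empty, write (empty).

After op 1 (select(2,8) replace("QW")): buf='GZQW' cursor=4
After op 2 (insert('A')): buf='GZQWA' cursor=5

Answer: GZQWA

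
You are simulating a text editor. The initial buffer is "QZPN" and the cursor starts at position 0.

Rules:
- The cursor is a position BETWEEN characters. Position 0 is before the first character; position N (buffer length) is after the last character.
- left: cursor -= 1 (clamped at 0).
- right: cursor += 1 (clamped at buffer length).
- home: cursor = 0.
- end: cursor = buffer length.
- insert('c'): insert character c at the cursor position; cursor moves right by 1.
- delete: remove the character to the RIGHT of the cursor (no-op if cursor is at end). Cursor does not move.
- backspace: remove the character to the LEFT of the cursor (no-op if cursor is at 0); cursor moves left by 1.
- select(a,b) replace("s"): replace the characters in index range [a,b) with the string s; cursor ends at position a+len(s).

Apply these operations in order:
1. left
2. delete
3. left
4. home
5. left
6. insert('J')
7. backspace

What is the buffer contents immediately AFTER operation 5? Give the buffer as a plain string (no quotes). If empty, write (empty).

Answer: ZPN

Derivation:
After op 1 (left): buf='QZPN' cursor=0
After op 2 (delete): buf='ZPN' cursor=0
After op 3 (left): buf='ZPN' cursor=0
After op 4 (home): buf='ZPN' cursor=0
After op 5 (left): buf='ZPN' cursor=0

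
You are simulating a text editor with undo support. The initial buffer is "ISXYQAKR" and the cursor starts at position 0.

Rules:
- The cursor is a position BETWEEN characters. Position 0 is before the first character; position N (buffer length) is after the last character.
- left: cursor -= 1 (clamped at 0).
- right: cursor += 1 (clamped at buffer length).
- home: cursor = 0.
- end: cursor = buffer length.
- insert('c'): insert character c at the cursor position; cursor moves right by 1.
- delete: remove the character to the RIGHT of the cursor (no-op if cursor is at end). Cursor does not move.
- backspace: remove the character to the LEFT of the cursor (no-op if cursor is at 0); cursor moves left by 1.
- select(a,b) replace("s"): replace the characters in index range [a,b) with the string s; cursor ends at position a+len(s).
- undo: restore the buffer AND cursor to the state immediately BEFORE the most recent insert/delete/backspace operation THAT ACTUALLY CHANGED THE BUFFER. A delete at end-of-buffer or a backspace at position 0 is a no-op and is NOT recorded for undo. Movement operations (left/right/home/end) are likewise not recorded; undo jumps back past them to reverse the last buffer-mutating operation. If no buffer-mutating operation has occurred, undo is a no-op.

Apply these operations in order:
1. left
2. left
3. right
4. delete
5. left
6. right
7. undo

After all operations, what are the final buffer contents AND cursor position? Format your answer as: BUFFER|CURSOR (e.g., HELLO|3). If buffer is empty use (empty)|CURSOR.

After op 1 (left): buf='ISXYQAKR' cursor=0
After op 2 (left): buf='ISXYQAKR' cursor=0
After op 3 (right): buf='ISXYQAKR' cursor=1
After op 4 (delete): buf='IXYQAKR' cursor=1
After op 5 (left): buf='IXYQAKR' cursor=0
After op 6 (right): buf='IXYQAKR' cursor=1
After op 7 (undo): buf='ISXYQAKR' cursor=1

Answer: ISXYQAKR|1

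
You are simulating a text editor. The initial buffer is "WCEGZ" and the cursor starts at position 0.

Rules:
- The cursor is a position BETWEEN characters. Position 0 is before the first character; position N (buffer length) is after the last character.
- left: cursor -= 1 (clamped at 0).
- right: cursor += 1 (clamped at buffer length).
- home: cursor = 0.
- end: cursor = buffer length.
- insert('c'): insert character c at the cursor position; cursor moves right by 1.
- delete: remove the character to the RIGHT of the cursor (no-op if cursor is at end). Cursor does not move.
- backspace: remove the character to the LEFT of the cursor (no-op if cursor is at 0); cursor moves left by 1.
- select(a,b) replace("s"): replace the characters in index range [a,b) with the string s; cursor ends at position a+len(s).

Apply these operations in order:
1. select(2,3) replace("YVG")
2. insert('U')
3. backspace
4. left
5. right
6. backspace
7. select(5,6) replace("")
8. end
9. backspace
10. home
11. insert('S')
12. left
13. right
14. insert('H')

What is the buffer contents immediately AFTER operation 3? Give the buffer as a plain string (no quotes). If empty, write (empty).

Answer: WCYVGGZ

Derivation:
After op 1 (select(2,3) replace("YVG")): buf='WCYVGGZ' cursor=5
After op 2 (insert('U')): buf='WCYVGUGZ' cursor=6
After op 3 (backspace): buf='WCYVGGZ' cursor=5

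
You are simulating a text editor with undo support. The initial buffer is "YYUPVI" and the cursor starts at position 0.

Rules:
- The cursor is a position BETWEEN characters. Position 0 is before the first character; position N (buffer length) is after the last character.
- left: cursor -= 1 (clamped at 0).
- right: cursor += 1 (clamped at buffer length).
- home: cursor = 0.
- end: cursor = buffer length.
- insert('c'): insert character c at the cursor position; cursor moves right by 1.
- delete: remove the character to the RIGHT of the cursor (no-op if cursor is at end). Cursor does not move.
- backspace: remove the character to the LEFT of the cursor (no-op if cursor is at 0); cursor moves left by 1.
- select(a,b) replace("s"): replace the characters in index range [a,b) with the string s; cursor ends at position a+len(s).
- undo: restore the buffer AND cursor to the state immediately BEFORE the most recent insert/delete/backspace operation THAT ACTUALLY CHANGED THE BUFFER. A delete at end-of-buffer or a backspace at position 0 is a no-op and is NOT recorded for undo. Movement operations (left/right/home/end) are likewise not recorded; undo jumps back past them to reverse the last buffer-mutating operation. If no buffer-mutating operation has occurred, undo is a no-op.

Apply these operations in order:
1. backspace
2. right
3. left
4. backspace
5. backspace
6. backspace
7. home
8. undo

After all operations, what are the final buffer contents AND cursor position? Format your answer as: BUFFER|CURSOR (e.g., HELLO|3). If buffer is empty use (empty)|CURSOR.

Answer: YYUPVI|0

Derivation:
After op 1 (backspace): buf='YYUPVI' cursor=0
After op 2 (right): buf='YYUPVI' cursor=1
After op 3 (left): buf='YYUPVI' cursor=0
After op 4 (backspace): buf='YYUPVI' cursor=0
After op 5 (backspace): buf='YYUPVI' cursor=0
After op 6 (backspace): buf='YYUPVI' cursor=0
After op 7 (home): buf='YYUPVI' cursor=0
After op 8 (undo): buf='YYUPVI' cursor=0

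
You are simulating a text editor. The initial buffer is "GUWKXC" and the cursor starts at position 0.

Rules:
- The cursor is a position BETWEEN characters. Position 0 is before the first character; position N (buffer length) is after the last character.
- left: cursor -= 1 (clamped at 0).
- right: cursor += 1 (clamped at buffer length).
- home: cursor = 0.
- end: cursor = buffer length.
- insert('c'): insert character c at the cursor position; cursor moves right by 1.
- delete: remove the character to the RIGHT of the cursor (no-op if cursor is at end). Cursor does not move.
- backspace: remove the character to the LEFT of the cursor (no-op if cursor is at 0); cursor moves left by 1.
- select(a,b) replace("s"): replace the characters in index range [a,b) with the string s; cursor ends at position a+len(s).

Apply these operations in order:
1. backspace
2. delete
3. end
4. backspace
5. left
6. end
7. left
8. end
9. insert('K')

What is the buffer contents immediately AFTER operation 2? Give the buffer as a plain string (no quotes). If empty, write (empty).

After op 1 (backspace): buf='GUWKXC' cursor=0
After op 2 (delete): buf='UWKXC' cursor=0

Answer: UWKXC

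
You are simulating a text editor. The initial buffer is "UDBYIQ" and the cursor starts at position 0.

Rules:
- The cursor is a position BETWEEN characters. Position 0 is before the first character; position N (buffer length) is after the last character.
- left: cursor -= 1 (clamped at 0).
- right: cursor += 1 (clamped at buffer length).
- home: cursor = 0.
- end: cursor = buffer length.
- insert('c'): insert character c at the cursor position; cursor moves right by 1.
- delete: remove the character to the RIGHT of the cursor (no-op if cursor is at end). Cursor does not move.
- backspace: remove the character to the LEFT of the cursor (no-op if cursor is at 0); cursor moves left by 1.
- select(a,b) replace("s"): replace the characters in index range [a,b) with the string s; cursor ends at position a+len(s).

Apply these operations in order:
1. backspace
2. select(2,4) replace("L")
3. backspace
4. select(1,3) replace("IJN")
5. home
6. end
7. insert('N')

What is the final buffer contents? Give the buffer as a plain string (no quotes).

After op 1 (backspace): buf='UDBYIQ' cursor=0
After op 2 (select(2,4) replace("L")): buf='UDLIQ' cursor=3
After op 3 (backspace): buf='UDIQ' cursor=2
After op 4 (select(1,3) replace("IJN")): buf='UIJNQ' cursor=4
After op 5 (home): buf='UIJNQ' cursor=0
After op 6 (end): buf='UIJNQ' cursor=5
After op 7 (insert('N')): buf='UIJNQN' cursor=6

Answer: UIJNQN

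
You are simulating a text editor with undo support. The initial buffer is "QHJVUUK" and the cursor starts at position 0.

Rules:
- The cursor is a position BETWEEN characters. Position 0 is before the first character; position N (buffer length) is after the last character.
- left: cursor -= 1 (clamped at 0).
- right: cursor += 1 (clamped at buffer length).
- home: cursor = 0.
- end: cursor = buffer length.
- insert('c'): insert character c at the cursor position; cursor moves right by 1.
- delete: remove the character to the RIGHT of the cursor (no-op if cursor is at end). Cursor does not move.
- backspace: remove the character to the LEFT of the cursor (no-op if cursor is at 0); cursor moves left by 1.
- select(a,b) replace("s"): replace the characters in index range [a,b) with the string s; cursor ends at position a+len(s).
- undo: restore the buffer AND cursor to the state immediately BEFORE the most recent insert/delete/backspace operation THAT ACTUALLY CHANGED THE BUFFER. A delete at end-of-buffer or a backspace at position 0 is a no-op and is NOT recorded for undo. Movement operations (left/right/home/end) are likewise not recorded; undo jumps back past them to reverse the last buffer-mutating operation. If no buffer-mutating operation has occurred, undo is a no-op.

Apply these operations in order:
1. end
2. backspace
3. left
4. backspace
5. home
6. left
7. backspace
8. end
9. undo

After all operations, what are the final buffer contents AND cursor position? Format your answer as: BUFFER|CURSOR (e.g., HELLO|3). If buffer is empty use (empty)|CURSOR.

Answer: QHJVUU|5

Derivation:
After op 1 (end): buf='QHJVUUK' cursor=7
After op 2 (backspace): buf='QHJVUU' cursor=6
After op 3 (left): buf='QHJVUU' cursor=5
After op 4 (backspace): buf='QHJVU' cursor=4
After op 5 (home): buf='QHJVU' cursor=0
After op 6 (left): buf='QHJVU' cursor=0
After op 7 (backspace): buf='QHJVU' cursor=0
After op 8 (end): buf='QHJVU' cursor=5
After op 9 (undo): buf='QHJVUU' cursor=5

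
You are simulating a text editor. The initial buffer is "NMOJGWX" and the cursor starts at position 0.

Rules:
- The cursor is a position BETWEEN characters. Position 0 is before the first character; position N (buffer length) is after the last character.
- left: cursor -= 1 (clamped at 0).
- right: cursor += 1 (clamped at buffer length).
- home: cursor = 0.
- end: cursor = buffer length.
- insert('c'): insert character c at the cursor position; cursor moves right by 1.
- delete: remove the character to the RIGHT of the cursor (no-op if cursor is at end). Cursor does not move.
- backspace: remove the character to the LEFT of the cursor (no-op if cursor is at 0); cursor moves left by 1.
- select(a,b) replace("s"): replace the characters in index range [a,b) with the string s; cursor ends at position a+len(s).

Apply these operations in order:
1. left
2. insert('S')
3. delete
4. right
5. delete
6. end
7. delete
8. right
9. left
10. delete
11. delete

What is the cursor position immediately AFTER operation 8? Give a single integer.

After op 1 (left): buf='NMOJGWX' cursor=0
After op 2 (insert('S')): buf='SNMOJGWX' cursor=1
After op 3 (delete): buf='SMOJGWX' cursor=1
After op 4 (right): buf='SMOJGWX' cursor=2
After op 5 (delete): buf='SMJGWX' cursor=2
After op 6 (end): buf='SMJGWX' cursor=6
After op 7 (delete): buf='SMJGWX' cursor=6
After op 8 (right): buf='SMJGWX' cursor=6

Answer: 6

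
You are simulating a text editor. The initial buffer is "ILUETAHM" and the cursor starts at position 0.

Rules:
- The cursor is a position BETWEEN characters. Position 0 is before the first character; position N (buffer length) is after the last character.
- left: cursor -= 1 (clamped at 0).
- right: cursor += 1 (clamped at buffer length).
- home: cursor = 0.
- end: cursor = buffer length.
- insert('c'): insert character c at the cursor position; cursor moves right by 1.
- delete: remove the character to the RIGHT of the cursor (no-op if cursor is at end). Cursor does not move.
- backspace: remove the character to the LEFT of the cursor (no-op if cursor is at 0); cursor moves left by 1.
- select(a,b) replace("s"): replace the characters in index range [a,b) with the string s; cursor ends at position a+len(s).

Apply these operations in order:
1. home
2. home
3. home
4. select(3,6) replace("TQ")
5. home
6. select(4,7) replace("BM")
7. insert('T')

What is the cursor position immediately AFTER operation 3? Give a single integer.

Answer: 0

Derivation:
After op 1 (home): buf='ILUETAHM' cursor=0
After op 2 (home): buf='ILUETAHM' cursor=0
After op 3 (home): buf='ILUETAHM' cursor=0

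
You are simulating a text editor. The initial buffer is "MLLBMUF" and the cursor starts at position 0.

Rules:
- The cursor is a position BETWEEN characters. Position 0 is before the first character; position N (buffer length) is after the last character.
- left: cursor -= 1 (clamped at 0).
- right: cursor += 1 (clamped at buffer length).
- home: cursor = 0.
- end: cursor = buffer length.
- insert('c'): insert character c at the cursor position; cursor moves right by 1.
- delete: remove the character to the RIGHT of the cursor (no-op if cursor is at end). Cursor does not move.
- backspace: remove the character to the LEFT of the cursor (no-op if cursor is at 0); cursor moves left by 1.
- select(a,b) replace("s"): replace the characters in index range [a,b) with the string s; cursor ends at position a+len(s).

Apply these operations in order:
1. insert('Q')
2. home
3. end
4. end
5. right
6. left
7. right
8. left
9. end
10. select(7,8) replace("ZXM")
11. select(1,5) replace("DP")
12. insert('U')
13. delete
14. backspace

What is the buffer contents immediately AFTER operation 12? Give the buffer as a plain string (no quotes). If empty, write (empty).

After op 1 (insert('Q')): buf='QMLLBMUF' cursor=1
After op 2 (home): buf='QMLLBMUF' cursor=0
After op 3 (end): buf='QMLLBMUF' cursor=8
After op 4 (end): buf='QMLLBMUF' cursor=8
After op 5 (right): buf='QMLLBMUF' cursor=8
After op 6 (left): buf='QMLLBMUF' cursor=7
After op 7 (right): buf='QMLLBMUF' cursor=8
After op 8 (left): buf='QMLLBMUF' cursor=7
After op 9 (end): buf='QMLLBMUF' cursor=8
After op 10 (select(7,8) replace("ZXM")): buf='QMLLBMUZXM' cursor=10
After op 11 (select(1,5) replace("DP")): buf='QDPMUZXM' cursor=3
After op 12 (insert('U')): buf='QDPUMUZXM' cursor=4

Answer: QDPUMUZXM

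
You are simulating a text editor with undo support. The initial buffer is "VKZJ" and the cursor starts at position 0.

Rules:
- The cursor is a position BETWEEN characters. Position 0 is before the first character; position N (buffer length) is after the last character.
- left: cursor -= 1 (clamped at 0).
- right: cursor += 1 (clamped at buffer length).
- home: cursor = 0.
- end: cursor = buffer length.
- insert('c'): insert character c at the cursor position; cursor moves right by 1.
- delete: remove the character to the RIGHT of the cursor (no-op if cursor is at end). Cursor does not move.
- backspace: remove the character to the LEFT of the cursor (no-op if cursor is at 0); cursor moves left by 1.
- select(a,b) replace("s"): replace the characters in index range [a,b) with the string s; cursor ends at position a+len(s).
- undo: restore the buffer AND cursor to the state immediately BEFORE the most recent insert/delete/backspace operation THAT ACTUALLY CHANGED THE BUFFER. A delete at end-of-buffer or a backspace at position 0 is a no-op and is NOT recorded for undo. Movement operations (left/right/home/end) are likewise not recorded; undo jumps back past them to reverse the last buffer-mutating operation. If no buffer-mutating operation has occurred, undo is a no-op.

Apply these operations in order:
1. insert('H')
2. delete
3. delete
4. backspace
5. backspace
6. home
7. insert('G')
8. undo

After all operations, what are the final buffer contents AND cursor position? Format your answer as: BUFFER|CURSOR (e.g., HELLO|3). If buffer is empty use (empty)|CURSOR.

After op 1 (insert('H')): buf='HVKZJ' cursor=1
After op 2 (delete): buf='HKZJ' cursor=1
After op 3 (delete): buf='HZJ' cursor=1
After op 4 (backspace): buf='ZJ' cursor=0
After op 5 (backspace): buf='ZJ' cursor=0
After op 6 (home): buf='ZJ' cursor=0
After op 7 (insert('G')): buf='GZJ' cursor=1
After op 8 (undo): buf='ZJ' cursor=0

Answer: ZJ|0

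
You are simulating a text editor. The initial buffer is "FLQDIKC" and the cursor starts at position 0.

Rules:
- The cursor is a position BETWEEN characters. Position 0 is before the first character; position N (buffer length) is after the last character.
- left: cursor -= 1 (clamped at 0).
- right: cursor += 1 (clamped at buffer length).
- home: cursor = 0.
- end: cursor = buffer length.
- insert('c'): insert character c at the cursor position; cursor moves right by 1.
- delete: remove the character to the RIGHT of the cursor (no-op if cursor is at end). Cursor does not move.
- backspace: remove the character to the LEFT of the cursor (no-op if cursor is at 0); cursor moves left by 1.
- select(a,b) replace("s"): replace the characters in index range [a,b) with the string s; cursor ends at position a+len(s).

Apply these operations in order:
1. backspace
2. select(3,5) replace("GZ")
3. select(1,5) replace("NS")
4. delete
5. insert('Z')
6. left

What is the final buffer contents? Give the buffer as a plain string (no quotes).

Answer: FNSZC

Derivation:
After op 1 (backspace): buf='FLQDIKC' cursor=0
After op 2 (select(3,5) replace("GZ")): buf='FLQGZKC' cursor=5
After op 3 (select(1,5) replace("NS")): buf='FNSKC' cursor=3
After op 4 (delete): buf='FNSC' cursor=3
After op 5 (insert('Z')): buf='FNSZC' cursor=4
After op 6 (left): buf='FNSZC' cursor=3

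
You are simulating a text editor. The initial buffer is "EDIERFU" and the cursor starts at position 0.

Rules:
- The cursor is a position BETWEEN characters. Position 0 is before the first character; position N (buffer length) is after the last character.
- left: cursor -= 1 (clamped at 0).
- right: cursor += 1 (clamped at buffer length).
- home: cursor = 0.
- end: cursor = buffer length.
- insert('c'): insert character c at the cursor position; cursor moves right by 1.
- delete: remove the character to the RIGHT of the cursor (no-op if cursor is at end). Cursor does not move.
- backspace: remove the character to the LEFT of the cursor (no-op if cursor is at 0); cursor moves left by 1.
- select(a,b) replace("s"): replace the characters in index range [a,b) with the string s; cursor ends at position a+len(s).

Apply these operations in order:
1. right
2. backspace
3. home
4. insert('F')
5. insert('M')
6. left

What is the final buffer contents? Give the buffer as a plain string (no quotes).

After op 1 (right): buf='EDIERFU' cursor=1
After op 2 (backspace): buf='DIERFU' cursor=0
After op 3 (home): buf='DIERFU' cursor=0
After op 4 (insert('F')): buf='FDIERFU' cursor=1
After op 5 (insert('M')): buf='FMDIERFU' cursor=2
After op 6 (left): buf='FMDIERFU' cursor=1

Answer: FMDIERFU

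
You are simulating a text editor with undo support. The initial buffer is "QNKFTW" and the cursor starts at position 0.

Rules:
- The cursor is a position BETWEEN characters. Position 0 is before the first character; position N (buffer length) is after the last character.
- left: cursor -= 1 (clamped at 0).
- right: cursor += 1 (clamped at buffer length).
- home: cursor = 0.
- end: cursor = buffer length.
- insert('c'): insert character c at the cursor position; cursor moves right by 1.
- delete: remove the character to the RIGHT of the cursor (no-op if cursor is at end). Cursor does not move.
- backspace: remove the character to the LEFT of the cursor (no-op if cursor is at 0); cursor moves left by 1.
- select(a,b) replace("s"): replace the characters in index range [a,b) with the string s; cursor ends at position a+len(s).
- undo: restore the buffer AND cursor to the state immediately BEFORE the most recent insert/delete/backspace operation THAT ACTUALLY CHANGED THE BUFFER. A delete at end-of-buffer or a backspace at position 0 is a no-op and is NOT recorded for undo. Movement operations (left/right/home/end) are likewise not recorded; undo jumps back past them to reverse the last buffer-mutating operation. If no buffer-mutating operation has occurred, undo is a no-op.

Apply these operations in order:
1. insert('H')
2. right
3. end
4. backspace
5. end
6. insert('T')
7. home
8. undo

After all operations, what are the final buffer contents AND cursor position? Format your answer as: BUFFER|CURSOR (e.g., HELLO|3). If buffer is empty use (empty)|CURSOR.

After op 1 (insert('H')): buf='HQNKFTW' cursor=1
After op 2 (right): buf='HQNKFTW' cursor=2
After op 3 (end): buf='HQNKFTW' cursor=7
After op 4 (backspace): buf='HQNKFT' cursor=6
After op 5 (end): buf='HQNKFT' cursor=6
After op 6 (insert('T')): buf='HQNKFTT' cursor=7
After op 7 (home): buf='HQNKFTT' cursor=0
After op 8 (undo): buf='HQNKFT' cursor=6

Answer: HQNKFT|6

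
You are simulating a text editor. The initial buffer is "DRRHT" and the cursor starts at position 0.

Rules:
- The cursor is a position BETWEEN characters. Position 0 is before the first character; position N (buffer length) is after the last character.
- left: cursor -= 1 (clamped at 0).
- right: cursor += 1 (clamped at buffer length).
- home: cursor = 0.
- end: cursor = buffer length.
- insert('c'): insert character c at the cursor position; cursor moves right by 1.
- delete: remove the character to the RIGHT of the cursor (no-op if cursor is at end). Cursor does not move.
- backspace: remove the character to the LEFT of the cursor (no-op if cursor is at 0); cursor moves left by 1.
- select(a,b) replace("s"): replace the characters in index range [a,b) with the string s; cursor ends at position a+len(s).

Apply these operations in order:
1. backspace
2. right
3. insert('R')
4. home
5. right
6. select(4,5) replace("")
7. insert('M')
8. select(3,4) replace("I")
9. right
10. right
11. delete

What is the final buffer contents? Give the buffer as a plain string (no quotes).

After op 1 (backspace): buf='DRRHT' cursor=0
After op 2 (right): buf='DRRHT' cursor=1
After op 3 (insert('R')): buf='DRRRHT' cursor=2
After op 4 (home): buf='DRRRHT' cursor=0
After op 5 (right): buf='DRRRHT' cursor=1
After op 6 (select(4,5) replace("")): buf='DRRRT' cursor=4
After op 7 (insert('M')): buf='DRRRMT' cursor=5
After op 8 (select(3,4) replace("I")): buf='DRRIMT' cursor=4
After op 9 (right): buf='DRRIMT' cursor=5
After op 10 (right): buf='DRRIMT' cursor=6
After op 11 (delete): buf='DRRIMT' cursor=6

Answer: DRRIMT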